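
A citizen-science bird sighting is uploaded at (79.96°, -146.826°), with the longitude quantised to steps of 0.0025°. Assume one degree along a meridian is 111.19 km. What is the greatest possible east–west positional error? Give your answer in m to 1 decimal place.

24.2 m

With a 0.0025° grid the true value lies within half a step, ±0.0025°/2 = ±0.00125°, of the stored one.
One degree of longitude at 79.96° is 111190 × cos 79.96° ≈ 111190 × 0.1743 = 19384.4 m.
East–west error: 0.00125° × 19384.4 m/° ≈ 24.2305 m.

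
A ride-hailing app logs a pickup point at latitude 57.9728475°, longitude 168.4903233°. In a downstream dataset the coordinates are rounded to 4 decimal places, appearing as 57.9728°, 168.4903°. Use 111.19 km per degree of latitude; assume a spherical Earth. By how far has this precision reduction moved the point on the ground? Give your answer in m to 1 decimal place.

5.5 m

Δlat = 57.9728475 − 57.9728 = +0.0000475°; Δlon = 168.4903233 − 168.4903 = +0.0000233°.
North–south shift: 0.0000475 × 111190 = 5.28153 m.
East–west at this latitude: 0.0000233° × 111190 × cos 57.9728° ≈ 0.0000233 × 58966.5 = 1.37392 m.
Hypotenuse of the two orthogonal shifts: √(5.28153² + 1.37392²) = 5.4573 m.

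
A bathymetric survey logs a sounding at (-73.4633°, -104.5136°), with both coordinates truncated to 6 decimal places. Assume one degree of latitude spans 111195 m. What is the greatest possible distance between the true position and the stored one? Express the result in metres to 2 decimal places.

0.12 metres

Truncating at 6 decimal places can drop up to a full unit in the last place, so each coordinate may be off by as much as 1e-06°.
N–S: 1e-06° × 111195 m/° = 0.111195 m.
East–west component at 73.4633°: 1e-06° × 111195 × cos 73.4633° ≈ 1e-06 × 31649.4 ≈ 0.0316494 m.
The two errors are perpendicular, so the maximum displacement is √(0.111195² + 0.0316494²) ≈ 0.115611 m.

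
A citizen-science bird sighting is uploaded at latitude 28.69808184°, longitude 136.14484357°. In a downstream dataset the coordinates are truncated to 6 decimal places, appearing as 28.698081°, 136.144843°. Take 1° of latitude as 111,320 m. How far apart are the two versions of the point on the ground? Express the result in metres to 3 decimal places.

Δlat = 28.69808184 − 28.698081 = +0.00000084°; Δlon = 136.14484357 − 136.144843 = +0.00000057°.
N–S: 0.00000084° × 111320 m/° = 0.0935088 m.
E–W at 28.6981°: 0.00000057° × 111320 × cos 28.6981° = 0.00000057 × 111320 × 0.8772 ≈ 0.055658 m.
Combined displacement = (0.0935088² + 0.055658²)^½ ≈ 0.10882 m.

0.109 metres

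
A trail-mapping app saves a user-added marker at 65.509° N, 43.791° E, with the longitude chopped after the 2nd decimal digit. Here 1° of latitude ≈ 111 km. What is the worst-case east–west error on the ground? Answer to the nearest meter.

460 meters

Truncating at 2 decimal places can drop up to a full unit in the last place, so the longitude may be off by as much as 0.01°.
One degree of longitude at 65.509° is 111000 × cos 65.509° ≈ 111000 × 0.4146 = 46015.1 m.
Maximum E–W displacement: 0.01 × 46015.1 = 460.151 m.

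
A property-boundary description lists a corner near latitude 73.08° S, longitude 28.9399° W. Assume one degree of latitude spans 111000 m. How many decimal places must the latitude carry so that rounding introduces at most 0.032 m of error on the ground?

7 decimal places

One degree of latitude covers 111000 m.
Rounding to N decimal places gives at most 0.5 × 10⁻ᴺ degrees of error, i.e. 0.5 × 10⁻ᴺ × 111000 m.
Setting 55500 × 10⁻ᴺ ≤ 0.032 gives 10ᴺ ≥ 1.734e+06, i.e. N ≥ 6.24.
N = 6 would give 0.0555 m (too coarse); N = 7 gives 0.00555 m ≤ 0.032 m.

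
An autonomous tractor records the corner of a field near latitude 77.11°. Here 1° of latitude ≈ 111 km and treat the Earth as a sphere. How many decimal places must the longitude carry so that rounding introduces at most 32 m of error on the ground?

3 decimal places

At 77.11° one degree of longitude covers 111000 × cos 77.11° ≈ 111000 × 0.2231 ≈ 24761.9 m.
N decimal places → at most half a unit in the last place, 0.5 × 10⁻ᴺ° = 24761.9/2 × 10⁻ᴺ m.
Need 0.5 × 24761.9 × 10⁻ᴺ ≤ 32 → 10⁻ᴺ ≤ 2.585e-03, so N ≥ 2.59.
N = 2 would give 124 m (too coarse); N = 3 gives 12.4 m ≤ 32 m.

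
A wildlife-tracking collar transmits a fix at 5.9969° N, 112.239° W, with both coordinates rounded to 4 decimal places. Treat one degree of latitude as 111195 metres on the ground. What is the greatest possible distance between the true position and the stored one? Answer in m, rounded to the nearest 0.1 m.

7.8 m

Rounding to 4 decimal places leaves each coordinate within ±5e-05° of the true value.
North–south component: 5e-05° × 111195 = 5.55975 m.
Longitude error → 5e-05 × 111195 × cos 5.9969° = 5e-05 × 111195 × 0.9945 ≈ 5.52932 m.
Combining orthogonally: (5.55975² + 5.52932²)^½ ≈ 7.84119 m.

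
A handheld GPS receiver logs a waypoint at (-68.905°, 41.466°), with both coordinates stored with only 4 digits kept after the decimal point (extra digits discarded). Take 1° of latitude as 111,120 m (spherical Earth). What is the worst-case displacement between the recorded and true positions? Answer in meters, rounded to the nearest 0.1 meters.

Truncating at 4 decimal places can drop up to a full unit in the last place, so each coordinate may be off by as much as 0.0001°.
North–south component: 0.0001° × 111120 = 11.112 m.
East–west component at 68.905°: 0.0001° × 111120 × cos 68.905° ≈ 0.0001 × 39993.8 ≈ 3.99938 m.
Worst case both components are at the extreme and orthogonal: √(11.112² + 3.99938²) ≈ 11.8098 m.

11.8 meters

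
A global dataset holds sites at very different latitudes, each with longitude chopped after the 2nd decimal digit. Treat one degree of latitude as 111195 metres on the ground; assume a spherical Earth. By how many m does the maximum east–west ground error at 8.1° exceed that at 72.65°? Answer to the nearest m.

769 m

Truncating at 2 decimal places can drop up to a full unit in the last place, so the longitude may be off by as much as 0.01°.
Error at 8.1° = 0.01° × 111195 × cos 8.1° ≈ 1112 × 0.9900 = 1100.9 m.
At 72.65°: 0.01° × 111195 × cos 72.65° = 0.01 × 111195 × 0.2982 ≈ 331.59 m.
Difference: 1100.9 − 331.59 = 769.26 m.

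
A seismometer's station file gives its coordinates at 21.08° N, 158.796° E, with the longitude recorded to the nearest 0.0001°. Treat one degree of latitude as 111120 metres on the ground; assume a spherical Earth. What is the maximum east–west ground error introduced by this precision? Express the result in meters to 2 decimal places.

Rounding to 4 decimal places leaves the longitude within ±5e-05° of the true value.
At latitude 21.08° a degree of longitude spans 111120 m × cos 21.08° = 111120 × 0.9331 ≈ 103684 m.
Maximum E–W displacement: 5e-05 × 103684 = 5.18419 m.

5.18 meters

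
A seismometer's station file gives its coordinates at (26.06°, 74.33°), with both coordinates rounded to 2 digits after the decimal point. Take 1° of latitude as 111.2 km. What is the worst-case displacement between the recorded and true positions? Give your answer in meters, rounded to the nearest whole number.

747 meters

Rounding to 2 decimal places leaves each coordinate within ±0.005° of the true value.
Latitude error → 0.005 × 111200 = 556 m along the meridian.
Longitude error → 0.005 × 111200 × cos 26.06° = 0.005 × 111200 × 0.8983 ≈ 499.474 m.
The two errors are perpendicular, so the maximum displacement is √(556² + 499.474²) ≈ 747.402 m.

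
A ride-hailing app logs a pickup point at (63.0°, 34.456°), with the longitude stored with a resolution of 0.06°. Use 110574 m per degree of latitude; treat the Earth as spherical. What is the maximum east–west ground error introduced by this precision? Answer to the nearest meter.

1506 meters

With a 0.06° grid the true value lies within half a step, ±0.06°/2 = ±0.03°, of the stored one.
Parallels shrink by cos φ, so at 63° a degree of longitude is 110574 × 0.4540 ≈ 50199.5 m.
East–west error: 0.03° × 50199.5 m/° ≈ 1505.99 m.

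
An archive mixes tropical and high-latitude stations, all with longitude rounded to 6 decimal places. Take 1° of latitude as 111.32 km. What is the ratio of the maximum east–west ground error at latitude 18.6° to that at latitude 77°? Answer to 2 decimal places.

4.21

Rounding to 6 decimal places leaves the longitude within ±5e-07° of the true value.
Error at 18.6° = 5e-07° × 111320 × cos 18.6° ≈ 0.05566 × 0.9478 = 0.052753 m.
Error at 77° = 5e-07° × 111320 × cos 77° ≈ 0.05566 × 0.2250 = 0.012521 m.
The ratio reduces to cos 18.6° / cos 77° = 0.9478/0.2250 ≈ 4.2132.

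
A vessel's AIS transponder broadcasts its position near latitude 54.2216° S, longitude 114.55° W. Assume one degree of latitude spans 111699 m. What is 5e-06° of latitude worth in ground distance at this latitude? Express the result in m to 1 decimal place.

0.6 m

5e-06° × 111699 m/° = 0.558495 m.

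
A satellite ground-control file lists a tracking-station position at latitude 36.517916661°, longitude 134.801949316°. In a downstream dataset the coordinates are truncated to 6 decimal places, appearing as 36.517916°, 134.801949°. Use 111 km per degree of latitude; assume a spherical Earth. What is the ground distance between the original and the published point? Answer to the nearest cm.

The latitude changed by +0.000000661° and the longitude by +0.000000316°.
North–south shift: 0.000000661 × 111000 = 0.073371 m.
E–W at 36.5179°: 0.000000316° × 111000 × cos 36.5179° = 0.000000316 × 111000 × 0.8037 ≈ 0.0281896 m.
Distance: √(0.073371² + 0.0281896²) ≈ 0.0786 m.
That is 0.0786 m = 7.86 cm.

8 cm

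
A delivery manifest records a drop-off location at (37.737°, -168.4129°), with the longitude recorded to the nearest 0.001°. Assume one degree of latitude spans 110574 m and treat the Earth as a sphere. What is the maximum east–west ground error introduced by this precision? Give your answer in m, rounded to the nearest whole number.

Rounding to 3 decimal places leaves the longitude within ±0.0005° of the true value.
Parallels shrink by cos φ, so at 37.737° a degree of longitude is 110574 × 0.7908 ≈ 87445.1 m.
East–west error: 0.0005° × 87445.1 m/° ≈ 43.7225 m.

44 m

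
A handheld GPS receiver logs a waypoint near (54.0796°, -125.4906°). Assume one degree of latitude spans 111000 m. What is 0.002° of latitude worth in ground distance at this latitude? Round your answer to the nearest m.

0.002° × 111000 m/° = 222 m.

222 m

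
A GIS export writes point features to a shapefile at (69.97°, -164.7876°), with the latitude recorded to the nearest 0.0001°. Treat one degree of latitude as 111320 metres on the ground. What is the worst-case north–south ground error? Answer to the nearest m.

Rounding to 4 decimal places leaves the latitude within ±5e-05° of the true value.
Along the meridian that is 5e-05° × 111320 m/° = 5.566 m.

6 m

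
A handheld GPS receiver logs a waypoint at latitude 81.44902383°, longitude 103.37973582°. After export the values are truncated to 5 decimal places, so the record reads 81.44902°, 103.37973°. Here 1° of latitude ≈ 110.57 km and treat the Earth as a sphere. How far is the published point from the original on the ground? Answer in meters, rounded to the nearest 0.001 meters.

The latitude changed by +0.00000383° and the longitude by +0.00000582°.
N–S: 0.00000383° × 110570 m/° = 0.423483 m.
E–W at 81.449°: 0.00000582° × 110570 × cos 81.449° = 0.00000582 × 110570 × 0.1487 ≈ 0.0956842 m.
Distance: √(0.423483² + 0.0956842²) ≈ 0.434158 m.

0.434 meters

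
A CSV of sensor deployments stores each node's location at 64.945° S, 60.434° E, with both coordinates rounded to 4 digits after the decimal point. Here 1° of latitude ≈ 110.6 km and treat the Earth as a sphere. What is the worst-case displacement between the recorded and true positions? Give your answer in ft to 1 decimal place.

19.7 ft

Rounding to 4 decimal places leaves each coordinate within ±5e-05° of the true value.
N–S: 5e-05° × 110600 m/° = 5.53 m.
Longitude error → 5e-05 × 110600 × cos 64.945° = 5e-05 × 110600 × 0.4235 ≈ 2.34189 m.
The two errors are perpendicular, so the maximum displacement is √(5.53² + 2.34189²) ≈ 6.00544 m.
In feet: 6.00544 m ÷ 0.3048 ≈ 19.703 ft.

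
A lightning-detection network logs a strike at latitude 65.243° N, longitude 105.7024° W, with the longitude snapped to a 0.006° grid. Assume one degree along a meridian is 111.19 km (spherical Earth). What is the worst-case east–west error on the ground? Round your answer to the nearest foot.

458 feet

With a 0.006° grid the true value lies within half a step, ±0.006°/2 = ±0.003°, of the stored one.
One degree of longitude at 65.243° is 111190 × cos 65.243° ≈ 111190 × 0.4188 = 46563.1 m.
East–west error: 0.003° × 46563.1 m/° ≈ 139.689 m.
Converting: 139.689 m × 3.2808 ft/m ≈ 458.3 ft.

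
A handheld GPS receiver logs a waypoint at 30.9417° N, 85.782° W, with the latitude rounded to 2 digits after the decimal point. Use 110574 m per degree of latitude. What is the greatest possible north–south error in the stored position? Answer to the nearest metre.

Rounding to 2 decimal places leaves the latitude within ±0.005° of the true value.
North–south distance: 0.005° × 110574 m/° = 552.87 m.

553 metres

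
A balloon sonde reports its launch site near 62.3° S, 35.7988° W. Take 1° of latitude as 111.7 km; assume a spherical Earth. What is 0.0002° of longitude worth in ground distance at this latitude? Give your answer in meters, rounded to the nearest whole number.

0.0002° of longitude at 62.3° is 0.0002 × 111700 × cos 62.3° ≈ 0.0002 × 51922.9 = 10.3846 m.

10 meters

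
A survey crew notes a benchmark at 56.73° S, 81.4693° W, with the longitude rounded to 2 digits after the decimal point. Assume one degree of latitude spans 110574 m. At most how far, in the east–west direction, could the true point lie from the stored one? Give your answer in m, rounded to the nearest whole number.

303 m

Rounding to 2 decimal places leaves the longitude within ±0.005° of the true value.
At latitude 56.73° a degree of longitude spans 110574 m × cos 56.73° = 110574 × 0.5486 ≈ 60659.3 m.
Maximum E–W displacement: 0.005 × 60659.3 = 303.296 m.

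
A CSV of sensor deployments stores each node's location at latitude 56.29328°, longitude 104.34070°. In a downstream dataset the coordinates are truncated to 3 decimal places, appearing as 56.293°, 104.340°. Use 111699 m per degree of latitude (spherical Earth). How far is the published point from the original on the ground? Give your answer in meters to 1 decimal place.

53.5 meters

The latitude changed by +0.00028° and the longitude by +0.00070°.
North–south shift: 0.00028 × 111699 = 31.2757 m.
E–W at 56.293°: 0.00070° × 111699 × cos 56.293° = 0.00070 × 111699 × 0.5549 ≈ 43.3908 m.
Combined displacement = (31.2757² + 43.3908²)^½ ≈ 53.4877 m.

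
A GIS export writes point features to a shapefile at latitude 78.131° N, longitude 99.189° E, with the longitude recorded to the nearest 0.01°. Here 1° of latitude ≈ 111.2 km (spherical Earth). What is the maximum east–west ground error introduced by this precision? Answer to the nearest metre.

114 metres

Rounding to 2 decimal places leaves the longitude within ±0.005° of the true value.
One degree of longitude at 78.131° is 111200 × cos 78.131° ≈ 111200 × 0.2057 = 22871 m.
Maximum E–W displacement: 0.005 × 22871 = 114.355 m.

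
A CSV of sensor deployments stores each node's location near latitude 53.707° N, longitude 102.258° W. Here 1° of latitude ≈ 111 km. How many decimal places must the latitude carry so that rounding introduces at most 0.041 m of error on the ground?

One degree of latitude covers 111000 m.
With N decimal places the half-ulp bound is 0.5·10⁻ᴺ°, or 0.5·10⁻ᴺ × 111000 m on the ground.
Setting 55500 × 10⁻ᴺ ≤ 0.041 gives 10ᴺ ≥ 1.354e+06, i.e. N ≥ 6.13.
So 7 decimal places suffice (0.00555 m); 6 would allow up to 0.0555 m.

7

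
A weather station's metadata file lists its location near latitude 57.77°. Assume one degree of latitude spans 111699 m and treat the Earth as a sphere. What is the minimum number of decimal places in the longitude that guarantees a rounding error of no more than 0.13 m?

At 57.77° one degree of longitude covers 111699 × cos 57.77° ≈ 111699 × 0.5333 ≈ 59571.2 m.
Rounding to N decimal places gives at most 0.5 × 10⁻ᴺ degrees of error, i.e. 0.5 × 10⁻ᴺ × 59571.2 m.
Need 0.5 × 59571.2 × 10⁻ᴺ ≤ 0.13 → 10⁻ᴺ ≤ 4.365e-06, so N ≥ 5.36.
So 6 decimal places suffice (0.0298 m); 5 would allow up to 0.298 m.

6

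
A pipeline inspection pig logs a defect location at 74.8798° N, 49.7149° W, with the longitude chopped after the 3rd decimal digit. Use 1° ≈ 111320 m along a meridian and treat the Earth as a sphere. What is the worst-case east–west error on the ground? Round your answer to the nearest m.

29 m

Truncating at 3 decimal places can drop up to a full unit in the last place, so the longitude may be off by as much as 0.001°.
One degree of longitude at 74.8798° is 111320 × cos 74.8798° ≈ 111320 × 0.2608 = 29037.3 m.
Maximum E–W displacement: 0.001 × 29037.3 = 29.0373 m.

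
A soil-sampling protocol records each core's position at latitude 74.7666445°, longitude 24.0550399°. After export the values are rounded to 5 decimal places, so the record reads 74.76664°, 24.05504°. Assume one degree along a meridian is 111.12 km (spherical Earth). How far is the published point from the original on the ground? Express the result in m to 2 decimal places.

0.50 m

Δlat = 74.7666445 − 74.76664 = +0.0000045°; Δlon = 24.0550399 − 24.05504 = -0.0000001°.
North–south shift: 0.0000045 × 111120 = 0.50004 m.
East–west at this latitude: -0.0000001° × 111120 × cos 74.7666° ≈ -0.0000001 × 29196.9 = -0.00291969 m.
Combined displacement = (0.50004² + 0.00291969²)^½ ≈ 0.500049 m.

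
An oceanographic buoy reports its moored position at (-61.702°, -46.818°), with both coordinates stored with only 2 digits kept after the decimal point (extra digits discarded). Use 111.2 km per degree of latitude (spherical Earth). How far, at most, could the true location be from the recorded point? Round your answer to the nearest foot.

Truncating at 2 decimal places can drop up to a full unit in the last place, so each coordinate may be off by as much as 0.01°.
North–south component: 0.01° × 111200 = 1112 m.
East–west component at 61.702°: 0.01° × 111200 × cos 61.702° ≈ 0.01 × 52715.2 ≈ 527.152 m.
The two errors are perpendicular, so the maximum displacement is √(1112² + 527.152²) ≈ 1230.62 m.
In feet: 1230.62 m ÷ 0.3048 ≈ 4037.5 ft.

4037 feet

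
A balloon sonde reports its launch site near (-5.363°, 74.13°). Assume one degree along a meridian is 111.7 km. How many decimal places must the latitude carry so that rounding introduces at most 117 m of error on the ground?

3 decimal places

One degree of latitude covers 111700 m.
Rounding to N decimal places gives at most 0.5 × 10⁻ᴺ degrees of error, i.e. 0.5 × 10⁻ᴺ × 111700 m.
Need 0.5 × 111700 × 10⁻ᴺ ≤ 117 → 10⁻ᴺ ≤ 2.095e-03, so N ≥ 2.68.
At 2 places the error can reach 558 m, but 3 places keeps it to 55.9 m.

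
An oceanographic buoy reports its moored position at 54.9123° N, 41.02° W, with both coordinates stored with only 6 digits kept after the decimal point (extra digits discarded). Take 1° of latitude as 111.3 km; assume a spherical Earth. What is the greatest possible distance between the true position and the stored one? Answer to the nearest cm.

13 cm

Truncating at 6 decimal places can drop up to a full unit in the last place, so each coordinate may be off by as much as 1e-06°.
Latitude error → 1e-06 × 111300 = 0.1113 m along the meridian.
E–W at 54.9123°: 1e-06° × 111300 × cos 54.9123° = 1e-06 × 111300 × 0.5748 ≈ 0.0639785 m.
The two errors are perpendicular, so the maximum displacement is √(0.1113² + 0.0639785²) ≈ 0.128378 m.
That is 0.128378 m = 12.838 cm.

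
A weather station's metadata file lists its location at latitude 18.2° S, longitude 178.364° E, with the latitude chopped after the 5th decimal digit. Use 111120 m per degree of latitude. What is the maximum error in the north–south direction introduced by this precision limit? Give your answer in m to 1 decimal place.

Truncating at 5 decimal places can drop up to a full unit in the last place, so the latitude may be off by as much as 1e-05°.
Along the meridian that is 1e-05° × 111120 m/° = 1.1112 m.

1.1 m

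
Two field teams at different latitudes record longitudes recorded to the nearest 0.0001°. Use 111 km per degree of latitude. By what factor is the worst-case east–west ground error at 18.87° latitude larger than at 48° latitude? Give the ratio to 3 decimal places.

1.414

Rounding to 4 decimal places leaves the longitude within ±5e-05° of the true value.
Error at 18.87° = 5e-05° × 111000 × cos 18.87° ≈ 5.55 × 0.9463 = 5.2517 m.
Error at 48° = 5e-05° × 111000 × cos 48° ≈ 5.55 × 0.6691 = 3.7137 m.
The ratio reduces to cos 18.87° / cos 48° = 0.9463/0.6691 ≈ 1.4142.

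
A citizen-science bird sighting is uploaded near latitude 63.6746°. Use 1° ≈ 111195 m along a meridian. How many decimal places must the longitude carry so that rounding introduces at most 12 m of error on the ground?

At 63.6746° one degree of longitude covers 111195 × cos 63.6746° ≈ 111195 × 0.4435 ≈ 49311.5 m.
N decimal places → at most half a unit in the last place, 0.5 × 10⁻ᴺ° = 49311.5/2 × 10⁻ᴺ m.
Setting 24655.7 × 10⁻ᴺ ≤ 12 gives 10ᴺ ≥ 2055, i.e. N ≥ 3.31.
N = 3 would give 24.7 m (too coarse); N = 4 gives 2.47 m ≤ 12 m.

4 decimal places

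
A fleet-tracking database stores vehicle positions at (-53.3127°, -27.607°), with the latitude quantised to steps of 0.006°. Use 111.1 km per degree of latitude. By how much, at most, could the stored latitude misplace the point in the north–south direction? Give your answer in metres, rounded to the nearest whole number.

With a 0.006° grid the true value lies within half a step, ±0.006°/2 = ±0.003°, of the stored one.
Along the meridian that is 0.003° × 111100 m/° = 333.3 m.

333 metres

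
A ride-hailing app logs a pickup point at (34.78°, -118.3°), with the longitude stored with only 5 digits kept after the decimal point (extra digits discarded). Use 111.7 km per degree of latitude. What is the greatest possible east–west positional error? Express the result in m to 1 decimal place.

Truncating at 5 decimal places can drop up to a full unit in the last place, so the longitude may be off by as much as 1e-05°.
At latitude 34.78° a degree of longitude spans 111700 m × cos 34.78° = 111700 × 0.8213 ≈ 91744.6 m.
East–west error: 1e-05° × 91744.6 m/° ≈ 0.917446 m.

0.9 m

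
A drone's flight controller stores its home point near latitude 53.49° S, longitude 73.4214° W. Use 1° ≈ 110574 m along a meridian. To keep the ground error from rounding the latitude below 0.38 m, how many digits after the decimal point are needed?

One degree of latitude covers 110574 m.
With N decimal places the half-ulp bound is 0.5·10⁻ᴺ°, or 0.5·10⁻ᴺ × 110574 m on the ground.
Need 0.5 × 110574 × 10⁻ᴺ ≤ 0.38 → 10⁻ᴺ ≤ 6.873e-06, so N ≥ 5.16.
N = 5 would give 0.553 m (too coarse); N = 6 gives 0.0553 m ≤ 0.38 m.

6 decimal places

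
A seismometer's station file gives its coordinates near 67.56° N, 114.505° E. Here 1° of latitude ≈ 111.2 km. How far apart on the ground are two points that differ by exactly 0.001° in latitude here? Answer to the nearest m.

Along a meridian 0.001° is 0.001 × 111200 = 111.2 m.

111 m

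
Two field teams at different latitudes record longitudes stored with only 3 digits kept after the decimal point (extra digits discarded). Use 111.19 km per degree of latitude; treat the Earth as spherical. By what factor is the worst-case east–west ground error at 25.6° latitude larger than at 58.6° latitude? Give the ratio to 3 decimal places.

1.731

Truncating at 3 decimal places can drop up to a full unit in the last place, so the longitude may be off by as much as 0.001°.
At 25.6°: 0.001° × 111190 × cos 25.6° = 0.001 × 111190 × 0.9018 ≈ 100.27 m.
At 58.6°: 0.001° × 111190 × cos 58.6° = 0.001 × 111190 × 0.5210 ≈ 57.931 m.
Ratio: 100.27 / 57.931 = cos 25.6° / cos 58.6° ≈ 1.7309.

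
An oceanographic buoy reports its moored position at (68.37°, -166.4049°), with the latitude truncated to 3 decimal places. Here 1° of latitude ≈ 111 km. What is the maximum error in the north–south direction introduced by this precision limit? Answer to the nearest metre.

111 metres

Truncating at 3 decimal places can drop up to a full unit in the last place, so the latitude may be off by as much as 0.001°.
Along the meridian that is 0.001° × 111000 m/° = 111 m.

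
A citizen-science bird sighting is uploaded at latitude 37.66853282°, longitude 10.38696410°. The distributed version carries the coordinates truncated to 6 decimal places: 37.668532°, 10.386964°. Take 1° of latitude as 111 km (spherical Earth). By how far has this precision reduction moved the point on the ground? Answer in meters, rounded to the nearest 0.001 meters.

The latitude changed by +0.00000082° and the longitude by +0.00000010°.
North–south shift: 0.00000082 × 111000 = 0.09102 m.
East–west at this latitude: 0.00000010° × 111000 × cos 37.6685° ≈ 0.00000010 × 87863.1 = 0.00878631 m.
Hypotenuse of the two orthogonal shifts: √(0.09102² + 0.00878631²) = 0.0914431 m.

0.091 meters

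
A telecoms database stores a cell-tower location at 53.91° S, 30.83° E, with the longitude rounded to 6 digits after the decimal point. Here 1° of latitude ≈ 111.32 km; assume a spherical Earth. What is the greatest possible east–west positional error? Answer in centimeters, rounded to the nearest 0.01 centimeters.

Rounding to 6 decimal places leaves the longitude within ±5e-07° of the true value.
Parallels shrink by cos φ, so at 53.91° a degree of longitude is 111320 × 0.5891 ≈ 65573.6 m.
So at most 5e-07° × 65573.6 ≈ 0.0327868 m east–west.
That is 0.0327868 m = 3.2787 cm.

3.28 centimeters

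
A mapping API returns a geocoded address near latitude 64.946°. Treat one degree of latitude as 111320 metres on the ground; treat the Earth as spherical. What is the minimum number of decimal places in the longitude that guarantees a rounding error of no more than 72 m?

At 64.946° one degree of longitude covers 111320 × cos 64.946° ≈ 111320 × 0.4235 ≈ 47140.9 m.
Rounding to N decimal places gives at most 0.5 × 10⁻ᴺ degrees of error, i.e. 0.5 × 10⁻ᴺ × 47140.9 m.
Need 0.5 × 47140.9 × 10⁻ᴺ ≤ 72 → 10⁻ᴺ ≤ 3.055e-03, so N ≥ 2.52.
N = 2 would give 236 m (too coarse); N = 3 gives 23.6 m ≤ 72 m.

3 decimal places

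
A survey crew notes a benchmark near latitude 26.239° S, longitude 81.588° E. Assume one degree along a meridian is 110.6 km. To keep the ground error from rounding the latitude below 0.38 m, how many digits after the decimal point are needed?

6 decimal places

One degree of latitude covers 110600 m.
N decimal places → at most half a unit in the last place, 0.5 × 10⁻ᴺ° = 110600/2 × 10⁻ᴺ m.
Need 0.5 × 110600 × 10⁻ᴺ ≤ 0.38 → 10⁻ᴺ ≤ 6.872e-06, so N ≥ 5.16.
So 6 decimal places suffice (0.0553 m); 5 would allow up to 0.553 m.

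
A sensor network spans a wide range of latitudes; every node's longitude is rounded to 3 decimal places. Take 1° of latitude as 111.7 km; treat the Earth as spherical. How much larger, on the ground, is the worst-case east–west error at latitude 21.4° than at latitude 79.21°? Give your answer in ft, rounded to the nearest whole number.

Rounding to 3 decimal places leaves the longitude within ±0.0005° of the true value.
At 21.4°: 0.0005° × 111700 × cos 21.4° = 0.0005 × 111700 × 0.9311 ≈ 51.999 m.
Error at 79.21° = 0.0005° × 111700 × cos 79.21° ≈ 55.85 × 0.1872 = 10.456 m.
Difference: 51.999 − 10.456 = 41.544 m.
In feet: 41.5438 m ÷ 0.3048 ≈ 136.3 ft.

136 ft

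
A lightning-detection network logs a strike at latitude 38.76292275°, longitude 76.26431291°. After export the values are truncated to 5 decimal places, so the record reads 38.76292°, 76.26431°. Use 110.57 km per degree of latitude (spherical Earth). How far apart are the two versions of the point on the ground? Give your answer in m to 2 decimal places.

0.39 m

Δlat = 38.76292275 − 38.76292 = +0.00000275°; Δlon = 76.26431291 − 76.26431 = +0.00000291°.
N–S: 0.00000275° × 110570 m/° = 0.304068 m.
East–west at this latitude: 0.00000291° × 110570 × cos 38.7629° ≈ 0.00000291 × 86216.2 = 0.250889 m.
Distance: √(0.304068² + 0.250889²) ≈ 0.394211 m.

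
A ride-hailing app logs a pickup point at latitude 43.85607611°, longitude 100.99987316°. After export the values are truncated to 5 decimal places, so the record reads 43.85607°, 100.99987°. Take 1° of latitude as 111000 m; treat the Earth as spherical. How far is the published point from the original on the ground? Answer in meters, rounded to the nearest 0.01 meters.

The latitude changed by +0.00000611° and the longitude by +0.00000316°.
N–S: 0.00000611° × 111000 m/° = 0.67821 m.
E–W at 43.8561°: 0.00000316° × 111000 × cos 43.8561° = 0.00000316 × 111000 × 0.7211 ≈ 0.252927 m.
Distance: √(0.67821² + 0.252927²) ≈ 0.723838 m.

0.72 meters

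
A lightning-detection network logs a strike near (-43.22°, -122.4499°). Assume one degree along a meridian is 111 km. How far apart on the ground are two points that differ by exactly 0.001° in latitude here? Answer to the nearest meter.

Along a meridian 0.001° is 0.001 × 111000 = 111 m.

111 meters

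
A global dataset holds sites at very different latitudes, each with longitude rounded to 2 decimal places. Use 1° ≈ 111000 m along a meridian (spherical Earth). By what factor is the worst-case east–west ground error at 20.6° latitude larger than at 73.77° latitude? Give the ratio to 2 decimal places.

3.35

Rounding to 2 decimal places leaves the longitude within ±0.005° of the true value.
Error at 20.6° = 0.005° × 111000 × cos 20.6° ≈ 555 × 0.9361 = 519.51 m.
Error at 73.77° = 0.005° × 111000 × cos 73.77° ≈ 555 × 0.2795 = 155.12 m.
Ratio: 519.51 / 155.12 = cos 20.6° / cos 73.77° ≈ 3.3491.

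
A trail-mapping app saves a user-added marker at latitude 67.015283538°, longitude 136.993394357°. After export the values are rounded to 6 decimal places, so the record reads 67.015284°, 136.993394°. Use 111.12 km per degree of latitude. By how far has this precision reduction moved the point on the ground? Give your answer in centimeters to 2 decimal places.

5.36 centimeters

The latitude changed by -0.000000462° and the longitude by +0.000000357°.
North–south shift: -0.000000462 × 111120 = -0.0513374 m.
E–W at 67.0153°: 0.000000357° × 111120 × cos 67.0153° = 0.000000357 × 111120 × 0.3905 ≈ 0.0154905 m.
Combined displacement = (0.0513374² + 0.0154905²)^½ ≈ 0.0536236 m.
That is 0.0536236 m = 5.3624 cm.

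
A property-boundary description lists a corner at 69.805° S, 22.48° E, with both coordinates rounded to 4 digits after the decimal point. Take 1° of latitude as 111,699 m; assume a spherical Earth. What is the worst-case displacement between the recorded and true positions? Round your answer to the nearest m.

6 m

Rounding to 4 decimal places leaves each coordinate within ±5e-05° of the true value.
Latitude error → 5e-05 × 111699 = 5.58495 m along the meridian.
Longitude error → 5e-05 × 111699 × cos 69.805° = 5e-05 × 111699 × 0.3452 ≈ 1.92802 m.
Combining orthogonally: (5.58495² + 1.92802²)^½ ≈ 5.90838 m.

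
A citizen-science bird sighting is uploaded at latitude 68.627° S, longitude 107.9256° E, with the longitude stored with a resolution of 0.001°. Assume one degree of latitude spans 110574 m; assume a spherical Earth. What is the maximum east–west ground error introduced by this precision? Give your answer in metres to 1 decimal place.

20.1 metres

With a 0.001° grid the true value lies within half a step, ±0.001°/2 = ±0.0005°, of the stored one.
At latitude 68.627° a degree of longitude spans 110574 m × cos 68.627° = 110574 × 0.3644 ≈ 40297.4 m.
East–west error: 0.0005° × 40297.4 m/° ≈ 20.1487 m.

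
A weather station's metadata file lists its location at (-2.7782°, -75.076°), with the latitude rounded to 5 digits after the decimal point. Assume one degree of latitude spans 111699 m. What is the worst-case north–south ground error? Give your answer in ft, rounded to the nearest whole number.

2 ft

Rounding to 5 decimal places leaves the latitude within ±5e-06° of the true value.
So the N–S error is at most 5e-06 × 111699 = 0.558495 m.
In feet: 0.558495 m ÷ 0.3048 ≈ 1.8323 ft.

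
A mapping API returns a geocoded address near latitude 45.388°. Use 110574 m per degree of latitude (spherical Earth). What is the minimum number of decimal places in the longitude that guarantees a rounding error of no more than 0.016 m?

At 45.388° one degree of longitude covers 110574 × cos 45.388° ≈ 110574 × 0.7023 ≈ 77656.4 m.
With N decimal places the half-ulp bound is 0.5·10⁻ᴺ°, or 0.5·10⁻ᴺ × 77656.4 m on the ground.
Setting 38828.2 × 10⁻ᴺ ≤ 0.016 gives 10ᴺ ≥ 2.427e+06, i.e. N ≥ 6.39.
N = 6 would give 0.0388 m (too coarse); N = 7 gives 0.00388 m ≤ 0.016 m.

7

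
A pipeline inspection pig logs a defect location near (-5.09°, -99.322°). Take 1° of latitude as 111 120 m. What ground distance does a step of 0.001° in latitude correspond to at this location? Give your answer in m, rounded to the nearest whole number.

111 m

Along a meridian 0.001° is 0.001 × 111120 = 111.12 m.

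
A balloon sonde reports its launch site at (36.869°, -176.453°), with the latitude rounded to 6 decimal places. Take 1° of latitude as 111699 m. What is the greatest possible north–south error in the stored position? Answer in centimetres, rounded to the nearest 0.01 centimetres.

Rounding to 6 decimal places leaves the latitude within ±5e-07° of the true value.
So the N–S error is at most 5e-07 × 111699 = 0.0558495 m.
That is 0.0558495 m = 5.5849 cm.

5.58 centimetres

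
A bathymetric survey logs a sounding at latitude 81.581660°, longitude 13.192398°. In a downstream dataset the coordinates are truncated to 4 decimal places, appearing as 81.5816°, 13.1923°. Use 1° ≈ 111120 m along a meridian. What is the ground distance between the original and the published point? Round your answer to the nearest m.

Δlat = 81.581660 − 81.5816 = +0.000060°; Δlon = 13.192398 − 13.1923 = +0.000098°.
North–south shift: 0.000060 × 111120 = 6.6672 m.
E–W at 81.5816°: 0.000098° × 111120 × cos 81.5816° = 0.000098 × 111120 × 0.1464 ≈ 1.59427 m.
Hypotenuse of the two orthogonal shifts: √(6.6672² + 1.59427²) = 6.85516 m.

7 m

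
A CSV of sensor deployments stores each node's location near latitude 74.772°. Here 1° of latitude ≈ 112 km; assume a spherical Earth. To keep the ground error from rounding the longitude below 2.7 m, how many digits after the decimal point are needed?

4 decimal places

At 74.772° one degree of longitude covers 112000 × cos 74.772° ≈ 112000 × 0.2627 ≈ 29418 m.
With N decimal places the half-ulp bound is 0.5·10⁻ᴺ°, or 0.5·10⁻ᴺ × 29418 m on the ground.
Need 0.5 × 29418 × 10⁻ᴺ ≤ 2.7 → 10⁻ᴺ ≤ 1.836e-04, so N ≥ 3.74.
So 4 decimal places suffice (1.47 m); 3 would allow up to 14.7 m.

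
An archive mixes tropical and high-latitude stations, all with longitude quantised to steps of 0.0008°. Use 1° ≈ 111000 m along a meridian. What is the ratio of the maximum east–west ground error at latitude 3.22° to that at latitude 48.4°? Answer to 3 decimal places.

1.504

With a 0.0008° grid the true value lies within half a step, ±0.0008°/2 = ±0.0004°, of the stored one.
At 3.22°: 0.0004° × 111000 × cos 3.22° = 0.0004 × 111000 × 0.9984 ≈ 44.33 m.
At 48.4°: 0.0004° × 111000 × cos 48.4° = 0.0004 × 111000 × 0.6639 ≈ 29.478 m.
Ratio: 44.33 / 29.478 = cos 3.22° / cos 48.4° ≈ 1.5038.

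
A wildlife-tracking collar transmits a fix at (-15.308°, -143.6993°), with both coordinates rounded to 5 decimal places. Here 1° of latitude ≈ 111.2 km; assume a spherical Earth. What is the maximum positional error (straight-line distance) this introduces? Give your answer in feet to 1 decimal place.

2.5 feet

Rounding to 5 decimal places leaves each coordinate within ±5e-06° of the true value.
N–S: 5e-06° × 111200 m/° = 0.556 m.
East–west component at 15.308°: 5e-06° × 111200 × cos 15.308° ≈ 5e-06 × 107255 ≈ 0.536273 m.
Worst case both components are at the extreme and orthogonal: √(0.556² + 0.536273²) ≈ 0.77248 m.
Converting: 0.77248 m × 3.2808 ft/m ≈ 2.5344 ft.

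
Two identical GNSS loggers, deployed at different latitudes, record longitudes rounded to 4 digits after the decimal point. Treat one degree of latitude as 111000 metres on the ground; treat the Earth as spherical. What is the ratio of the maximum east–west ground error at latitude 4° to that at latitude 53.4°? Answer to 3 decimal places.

Rounding to 4 decimal places leaves the longitude within ±5e-05° of the true value.
At 4°: 5e-05° × 111000 × cos 4° = 5e-05 × 111000 × 0.9976 ≈ 5.5365 m.
At 53.4°: 5e-05° × 111000 × cos 53.4° = 5e-05 × 111000 × 0.5962 ≈ 3.309 m.
The ratio reduces to cos 4° / cos 53.4° = 0.9976/0.5962 ≈ 1.6731.

1.673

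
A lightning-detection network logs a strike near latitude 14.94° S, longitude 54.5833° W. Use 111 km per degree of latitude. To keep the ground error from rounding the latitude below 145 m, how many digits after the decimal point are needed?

One degree of latitude covers 111000 m.
N decimal places → at most half a unit in the last place, 0.5 × 10⁻ᴺ° = 111000/2 × 10⁻ᴺ m.
Need 0.5 × 111000 × 10⁻ᴺ ≤ 145 → 10⁻ᴺ ≤ 2.613e-03, so N ≥ 2.58.
N = 2 would give 555 m (too coarse); N = 3 gives 55.5 m ≤ 145 m.

3 decimal places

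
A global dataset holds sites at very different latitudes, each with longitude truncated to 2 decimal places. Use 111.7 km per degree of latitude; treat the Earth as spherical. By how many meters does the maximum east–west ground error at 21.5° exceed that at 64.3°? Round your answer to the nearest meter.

555 meters

Truncating at 2 decimal places can drop up to a full unit in the last place, so the longitude may be off by as much as 0.01°.
At 21.5°: 0.01° × 111700 × cos 21.5° = 0.01 × 111700 × 0.9304 ≈ 1039.3 m.
At 64.3°: 0.01° × 111700 × cos 64.3° = 0.01 × 111700 × 0.4337 ≈ 484.4 m.
So the lower-latitude error exceeds the higher by 1039.3 − 484.4 = 554.88 m.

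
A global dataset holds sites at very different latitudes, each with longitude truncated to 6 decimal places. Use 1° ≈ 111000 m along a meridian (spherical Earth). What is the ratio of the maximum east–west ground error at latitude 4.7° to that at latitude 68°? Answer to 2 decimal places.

2.66

Truncating at 6 decimal places can drop up to a full unit in the last place, so the longitude may be off by as much as 1e-06°.
Error at 4.7° = 1e-06° × 111000 × cos 4.7° ≈ 0.111 × 0.9966 = 0.11063 m.
At 68°: 1e-06° × 111000 × cos 68° = 1e-06 × 111000 × 0.3746 ≈ 0.041581 m.
Ratio: 0.11063 / 0.041581 = cos 4.7° / cos 68° ≈ 2.6605.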